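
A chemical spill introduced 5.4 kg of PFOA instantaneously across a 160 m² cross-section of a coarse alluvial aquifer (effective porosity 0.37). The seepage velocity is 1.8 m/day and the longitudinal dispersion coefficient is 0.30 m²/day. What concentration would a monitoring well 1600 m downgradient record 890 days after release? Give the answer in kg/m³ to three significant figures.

0.00157 kg/m³

For an instantaneous plane source, C(x,t) = M/(n_e·A·√(4πDt)) · exp(−(x−vt)²/(4Dt)), with n_e·A the pore (flow) area.
Plume center vt = 1.8 × 890 = 1602 m, so the well at 1600 m is 2 m upgradient of the peak.
√(4πDt) = 57.92 m, giving peak height M/(n_e·A·√(4πDt)) = 5.4/(0.37 × 160 × 57.92) = 0.001575 kg/m³.
(x−vt)²/(4Dt) = (-2)²/(4 × 0.30 × 890) = 0.003745; exp(−0.003745) = 0.9963.
C = 0.001575 × 0.9963 = 0.00157 kg/m³.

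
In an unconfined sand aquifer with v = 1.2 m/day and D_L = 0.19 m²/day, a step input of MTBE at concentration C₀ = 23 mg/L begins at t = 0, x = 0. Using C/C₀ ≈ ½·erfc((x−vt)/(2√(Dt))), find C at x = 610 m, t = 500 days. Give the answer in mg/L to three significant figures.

5.38 mg/L

For a continuous step input, C/C₀ ≈ ½·erfc((x−vt)/(2√(Dt))).
vt = 1.2 × 500 = 600 m and 2√(Dt) = 2√(0.19 × 500) = 19.49 m.
Argument (x−vt)/(2√(Dt)) = (610 − 600)/19.49 = 0.5131; ½·erfc(0.5131) = 0.2340.
C = 23 × 0.2340 = 5.38 mg/L.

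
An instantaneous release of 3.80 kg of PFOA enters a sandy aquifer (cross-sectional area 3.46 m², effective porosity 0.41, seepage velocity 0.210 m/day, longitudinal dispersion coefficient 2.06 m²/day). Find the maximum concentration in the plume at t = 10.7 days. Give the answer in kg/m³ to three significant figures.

The peak of an instantaneous 1D plume sits at x = vt; there the Gaussian factor is 1 and C_max = M/(n_e·A·√(4πDt)), where n_e·A is the pore area the mass is dissolved in.
√(4πDt) = √(4π × 2.06 × 10.7) = 16.64 m, so C_max = 3.80/(0.41 × 3.46 × 16.64) = 0.161 kg/m³.

0.161 kg/m³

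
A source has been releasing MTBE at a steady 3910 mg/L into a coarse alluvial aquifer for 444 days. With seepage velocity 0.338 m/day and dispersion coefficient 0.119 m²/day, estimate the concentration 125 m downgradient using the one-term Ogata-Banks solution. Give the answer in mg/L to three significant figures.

3880 mg/L

For a continuous step input, C/C₀ ≈ ½·erfc((x−vt)/(2√(Dt))).
vt = 0.338 × 444 = 150.072 m and 2√(Dt) = 2√(0.119 × 444) = 14.54 m.
Argument (x−vt)/(2√(Dt)) = (125 − 150.072)/14.54 = -1.724; ½·erfc(-1.724) = 0.9926.
C = 3910 × 0.9926 = 3880 mg/L.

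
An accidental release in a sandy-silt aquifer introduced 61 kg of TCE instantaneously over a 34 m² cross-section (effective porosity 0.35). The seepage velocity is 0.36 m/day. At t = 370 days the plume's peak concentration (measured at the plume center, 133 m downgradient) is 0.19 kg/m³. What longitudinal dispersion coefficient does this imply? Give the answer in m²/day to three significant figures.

0.157 m²/day

At the plume center C_max = M/(n_e·A·√(4πDt)), so D = M²/(4πt·(n_e·A·C_max)²).
n_e·A·C_max = 0.35 × 34 × 0.19 = 2.261 kg/m.
D = 61²/(4π × 370 × 2.261²) = 0.157 m²/day.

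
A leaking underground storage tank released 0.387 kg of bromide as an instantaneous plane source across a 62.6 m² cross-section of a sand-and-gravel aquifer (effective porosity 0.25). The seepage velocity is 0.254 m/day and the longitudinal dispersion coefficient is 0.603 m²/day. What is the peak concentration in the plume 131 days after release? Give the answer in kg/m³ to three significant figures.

The peak of an instantaneous 1D plume sits at x = vt; there the Gaussian factor is 1 and C_max = M/(n_e·A·√(4πDt)), where n_e·A is the pore area the mass is dissolved in.
√(4πDt) = √(4π × 0.603 × 131) = 31.51 m, so C_max = 0.387/(0.25 × 62.6 × 31.51) = 0.000785 kg/m³.

0.000785 kg/m³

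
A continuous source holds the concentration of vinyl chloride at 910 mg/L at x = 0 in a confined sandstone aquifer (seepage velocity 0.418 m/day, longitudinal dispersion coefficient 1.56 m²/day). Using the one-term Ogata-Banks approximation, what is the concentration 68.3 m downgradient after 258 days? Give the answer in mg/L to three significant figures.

836 mg/L

For a continuous step input, C/C₀ ≈ ½·erfc((x−vt)/(2√(Dt))).
vt = 0.418 × 258 = 107.844 m and 2√(Dt) = 2√(1.56 × 258) = 40.12 m.
Argument (x−vt)/(2√(Dt)) = (68.3 − 107.844)/40.12 = -0.9856; ½·erfc(-0.9856) = 0.9183.
C = 910 × 0.9183 = 836 mg/L.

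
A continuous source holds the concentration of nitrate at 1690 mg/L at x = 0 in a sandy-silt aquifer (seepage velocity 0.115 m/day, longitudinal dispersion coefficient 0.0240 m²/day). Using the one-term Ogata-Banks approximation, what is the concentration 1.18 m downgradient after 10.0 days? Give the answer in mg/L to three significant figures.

816 mg/L

For a continuous step input, C/C₀ ≈ ½·erfc((x−vt)/(2√(Dt))).
vt = 0.115 × 10.0 = 1.15 m and 2√(Dt) = 2√(0.0240 × 10.0) = 0.9798 m.
Argument (x−vt)/(2√(Dt)) = (1.18 − 1.15)/0.9798 = 0.03062; ½·erfc(0.03062) = 0.4827.
C = 1690 × 0.4827 = 816 mg/L.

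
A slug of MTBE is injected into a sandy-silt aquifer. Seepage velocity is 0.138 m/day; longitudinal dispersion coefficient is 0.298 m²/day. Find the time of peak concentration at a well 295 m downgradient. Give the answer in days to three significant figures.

2120 days

For the 1D instantaneous-source solution, setting ∂C/∂t = 0 at fixed x gives v²t² + 2Dt − x² = 0, so t = (√(D² + v²x²) − D)/v².
√(D² + v²x²) = √(0.298² + 0.138² × 295²) = 40.71; v² = 0.019044.
t = (40.71 − 0.298)/0.019044 = 2120 days (vs. the pure-advection estimate x/v = 2140 d).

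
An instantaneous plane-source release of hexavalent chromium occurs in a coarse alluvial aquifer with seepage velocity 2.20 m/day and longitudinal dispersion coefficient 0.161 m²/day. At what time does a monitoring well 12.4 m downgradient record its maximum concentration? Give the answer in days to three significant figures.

5.60 days

For the 1D instantaneous-source solution, setting ∂C/∂t = 0 at fixed x gives v²t² + 2Dt − x² = 0, so t = (√(D² + v²x²) − D)/v².
√(D² + v²x²) = √(0.161² + 2.20² × 12.4²) = 27.28; v² = 4.84.
t = (27.28 − 0.161)/4.84 = 5.60 days (vs. the pure-advection estimate x/v = 5.64 d).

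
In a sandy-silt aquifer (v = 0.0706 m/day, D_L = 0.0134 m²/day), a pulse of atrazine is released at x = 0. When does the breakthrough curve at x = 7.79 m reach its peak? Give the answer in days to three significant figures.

108 days

For the 1D instantaneous-source solution, setting ∂C/∂t = 0 at fixed x gives v²t² + 2Dt − x² = 0, so t = (√(D² + v²x²) − D)/v².
√(D² + v²x²) = √(0.0134² + 0.0706² × 7.79²) = 0.5501; v² = 0.00498436.
t = (0.5501 − 0.0134)/0.00498436 = 108 days (vs. the pure-advection estimate x/v = 110 d).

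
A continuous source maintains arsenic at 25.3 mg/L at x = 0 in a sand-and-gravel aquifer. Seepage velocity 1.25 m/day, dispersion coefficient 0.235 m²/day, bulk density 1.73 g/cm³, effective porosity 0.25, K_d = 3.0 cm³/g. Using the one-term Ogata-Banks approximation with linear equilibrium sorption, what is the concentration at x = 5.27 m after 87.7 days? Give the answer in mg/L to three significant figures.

Retardation factor R = 1 + ρ_b·K_d/n = 1 + 1.73 × 3.0/0.25 = 21.76.
Sorption retards both mechanisms: v_R = v/R = 0.05744 m/day, D_R = D/R = 0.01080 m²/day.
v_R·t = 0.05744 × 87.7 = 5.037488 m; 2√(D_R t) = 1.946 m; argument = (5.27 − 5.037488)/1.946 = 0.1195.
C = C₀ × ½·erfc(0.1195) = 25.3 × 0.4329 = 11.0 mg/L.

11.0 mg/L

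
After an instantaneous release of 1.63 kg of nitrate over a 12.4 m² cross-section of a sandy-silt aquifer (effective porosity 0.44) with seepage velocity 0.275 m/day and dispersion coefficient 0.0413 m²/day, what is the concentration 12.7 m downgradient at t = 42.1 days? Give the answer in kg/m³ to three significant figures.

For an instantaneous plane source, C(x,t) = M/(n_e·A·√(4πDt)) · exp(−(x−vt)²/(4Dt)), with n_e·A the pore (flow) area.
Plume center vt = 0.275 × 42.1 = 11.5775 m, so the well at 12.7 m is 1.1225 m downgradient of the peak.
√(4πDt) = 4.674 m, giving peak height M/(n_e·A·√(4πDt)) = 1.63/(0.44 × 12.4 × 4.674) = 0.06392 kg/m³.
(x−vt)²/(4Dt) = (1.1225)²/(4 × 0.0413 × 42.1) = 0.1812; exp(−0.1812) = 0.8343.
C = 0.06392 × 0.8343 = 0.0533 kg/m³.

0.0533 kg/m³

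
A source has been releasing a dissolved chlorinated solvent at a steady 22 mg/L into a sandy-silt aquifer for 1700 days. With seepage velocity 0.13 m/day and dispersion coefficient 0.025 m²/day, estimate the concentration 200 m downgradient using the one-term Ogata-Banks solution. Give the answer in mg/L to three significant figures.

For a continuous step input, C/C₀ ≈ ½·erfc((x−vt)/(2√(Dt))).
vt = 0.13 × 1700 = 221 m and 2√(Dt) = 2√(0.025 × 1700) = 13.04 m.
Argument (x−vt)/(2√(Dt)) = (200 − 221)/13.04 = -1.610; ½·erfc(-1.610) = 0.9886.
C = 22 × 0.9886 = 21.7 mg/L.

21.7 mg/L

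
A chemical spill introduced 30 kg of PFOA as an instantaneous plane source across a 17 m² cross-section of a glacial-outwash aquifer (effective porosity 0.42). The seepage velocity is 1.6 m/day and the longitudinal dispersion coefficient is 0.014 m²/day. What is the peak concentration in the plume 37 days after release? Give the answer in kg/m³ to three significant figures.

1.65 kg/m³

The peak of an instantaneous 1D plume sits at x = vt; there the Gaussian factor is 1 and C_max = M/(n_e·A·√(4πDt)), where n_e·A is the pore area the mass is dissolved in.
√(4πDt) = √(4π × 0.014 × 37) = 2.551 m, so C_max = 30/(0.42 × 17 × 2.551) = 1.65 kg/m³.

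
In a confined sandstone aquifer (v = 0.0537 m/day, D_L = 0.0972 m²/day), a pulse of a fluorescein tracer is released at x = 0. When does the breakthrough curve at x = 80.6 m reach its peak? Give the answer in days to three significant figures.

1470 days

For the 1D instantaneous-source solution, setting ∂C/∂t = 0 at fixed x gives v²t² + 2Dt − x² = 0, so t = (√(D² + v²x²) − D)/v².
√(D² + v²x²) = √(0.0972² + 0.0537² × 80.6²) = 4.329; v² = 0.00288369.
t = (4.329 − 0.0972)/0.00288369 = 1470 days (vs. the pure-advection estimate x/v = 1500 d).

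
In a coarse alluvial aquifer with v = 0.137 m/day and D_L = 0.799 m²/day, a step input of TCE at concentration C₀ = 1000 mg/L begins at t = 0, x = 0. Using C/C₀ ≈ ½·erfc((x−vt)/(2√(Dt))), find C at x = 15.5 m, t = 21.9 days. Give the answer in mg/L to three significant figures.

For a continuous step input, C/C₀ ≈ ½·erfc((x−vt)/(2√(Dt))).
vt = 0.137 × 21.9 = 3.0003 m and 2√(Dt) = 2√(0.799 × 21.9) = 8.366 m.
Argument (x−vt)/(2√(Dt)) = (15.5 − 3.0003)/8.366 = 1.494; ½·erfc(1.494) = 0.01731.
C = 1000 × 0.01731 = 17.3 mg/L.

17.3 mg/L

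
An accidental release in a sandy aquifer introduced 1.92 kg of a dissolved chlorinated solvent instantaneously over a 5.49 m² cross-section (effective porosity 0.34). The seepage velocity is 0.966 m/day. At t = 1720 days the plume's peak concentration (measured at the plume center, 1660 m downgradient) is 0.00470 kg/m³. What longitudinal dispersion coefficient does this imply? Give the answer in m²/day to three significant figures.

At the plume center C_max = M/(n_e·A·√(4πDt)), so D = M²/(4πt·(n_e·A·C_max)²).
n_e·A·C_max = 0.34 × 5.49 × 0.00470 = 0.008773 kg/m.
D = 1.92²/(4π × 1720 × 0.008773²) = 2.22 m²/day.

2.22 m²/day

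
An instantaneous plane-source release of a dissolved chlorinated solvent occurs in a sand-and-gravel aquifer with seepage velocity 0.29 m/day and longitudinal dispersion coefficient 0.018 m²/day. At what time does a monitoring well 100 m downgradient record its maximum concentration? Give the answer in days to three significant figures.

For the 1D instantaneous-source solution, setting ∂C/∂t = 0 at fixed x gives v²t² + 2Dt − x² = 0, so t = (√(D² + v²x²) − D)/v².
√(D² + v²x²) = √(0.018² + 0.29² × 100²) = 29.00; v² = 0.0841.
t = (29.00 − 0.018)/0.0841 = 345 days (vs. the pure-advection estimate x/v = 345 d).

345 days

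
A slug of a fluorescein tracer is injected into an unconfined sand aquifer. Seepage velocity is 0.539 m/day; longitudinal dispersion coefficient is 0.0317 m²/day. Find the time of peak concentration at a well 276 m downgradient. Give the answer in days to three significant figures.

For the 1D instantaneous-source solution, setting ∂C/∂t = 0 at fixed x gives v²t² + 2Dt − x² = 0, so t = (√(D² + v²x²) − D)/v².
√(D² + v²x²) = √(0.0317² + 0.539² × 276²) = 148.8; v² = 0.290521.
t = (148.8 − 0.0317)/0.290521 = 512 days (vs. the pure-advection estimate x/v = 512 d).

512 days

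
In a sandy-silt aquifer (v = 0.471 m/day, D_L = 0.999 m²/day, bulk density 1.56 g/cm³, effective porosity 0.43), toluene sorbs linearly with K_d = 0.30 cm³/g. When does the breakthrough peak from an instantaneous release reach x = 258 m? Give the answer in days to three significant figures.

1130 days

Retardation factor R = 1 + ρ_b·K_d/n = 1 + 1.56 × 0.30/0.43 = 2.088.
Sorption retards both mechanisms: v_R = v/R = 0.2256 m/day, D_R = D/R = 0.4784 m²/day.
Peak time from v_R²t² + 2D_R t − x² = 0: t = (√(D_R² + v_R²x²) − D_R)/v_R².
√(D_R² + v_R²x²) = √(0.4784² + 0.2256² × 258²) = 58.21; v_R² = 0.05090.
t = (58.21 − 0.4784)/0.05090 = 1130 days.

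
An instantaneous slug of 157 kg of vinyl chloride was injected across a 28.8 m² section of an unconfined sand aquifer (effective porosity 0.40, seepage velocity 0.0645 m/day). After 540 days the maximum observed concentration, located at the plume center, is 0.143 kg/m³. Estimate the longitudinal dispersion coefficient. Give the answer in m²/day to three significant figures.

At the plume center C_max = M/(n_e·A·√(4πDt)), so D = M²/(4πt·(n_e·A·C_max)²).
n_e·A·C_max = 0.40 × 28.8 × 0.143 = 1.647 kg/m.
D = 157²/(4π × 540 × 1.647²) = 1.34 m²/day.

1.34 m²/day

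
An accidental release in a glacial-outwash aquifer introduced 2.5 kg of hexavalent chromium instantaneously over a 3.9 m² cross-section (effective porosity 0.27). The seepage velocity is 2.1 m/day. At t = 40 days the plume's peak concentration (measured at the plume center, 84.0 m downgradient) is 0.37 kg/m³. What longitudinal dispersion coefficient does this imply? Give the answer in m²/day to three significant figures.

At the plume center C_max = M/(n_e·A·√(4πDt)), so D = M²/(4πt·(n_e·A·C_max)²).
n_e·A·C_max = 0.27 × 3.9 × 0.37 = 0.3896 kg/m.
D = 2.5²/(4π × 40 × 0.3896²) = 0.0819 m²/day.

0.0819 m²/day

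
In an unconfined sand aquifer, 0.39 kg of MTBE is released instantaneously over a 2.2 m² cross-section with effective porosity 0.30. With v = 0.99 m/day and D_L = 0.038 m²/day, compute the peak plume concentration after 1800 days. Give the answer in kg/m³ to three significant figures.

The peak of an instantaneous 1D plume sits at x = vt; there the Gaussian factor is 1 and C_max = M/(n_e·A·√(4πDt)), where n_e·A is the pore area the mass is dissolved in.
√(4πDt) = √(4π × 0.038 × 1800) = 29.32 m, so C_max = 0.39/(0.30 × 2.2 × 29.32) = 0.0202 kg/m³.

0.0202 kg/m³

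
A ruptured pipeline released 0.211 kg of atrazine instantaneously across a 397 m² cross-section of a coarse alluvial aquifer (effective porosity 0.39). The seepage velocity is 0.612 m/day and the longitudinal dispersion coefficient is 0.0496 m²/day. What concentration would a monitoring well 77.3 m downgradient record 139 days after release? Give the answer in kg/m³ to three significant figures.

For an instantaneous plane source, C(x,t) = M/(n_e·A·√(4πDt)) · exp(−(x−vt)²/(4Dt)), with n_e·A the pore (flow) area.
Plume center vt = 0.612 × 139 = 85.068 m, so the well at 77.3 m is 7.768 m upgradient of the peak.
√(4πDt) = 9.308 m, giving peak height M/(n_e·A·√(4πDt)) = 0.211/(0.39 × 397 × 9.308) = 0.0001464 kg/m³.
(x−vt)²/(4Dt) = (-7.768)²/(4 × 0.0496 × 139) = 2.188; exp(−2.188) = 0.1121.
C = 0.0001464 × 0.1121 = 1.64e-05 kg/m³.

1.64e-05 kg/m³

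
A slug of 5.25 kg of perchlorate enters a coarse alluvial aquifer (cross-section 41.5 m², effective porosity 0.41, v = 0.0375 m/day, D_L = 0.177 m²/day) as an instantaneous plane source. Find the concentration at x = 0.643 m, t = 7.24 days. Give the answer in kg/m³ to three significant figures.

For an instantaneous plane source, C(x,t) = M/(n_e·A·√(4πDt)) · exp(−(x−vt)²/(4Dt)), with n_e·A the pore (flow) area.
Plume center vt = 0.0375 × 7.24 = 0.2715 m, so the well at 0.643 m is 0.3715 m downgradient of the peak.
√(4πDt) = 4.013 m, giving peak height M/(n_e·A·√(4πDt)) = 5.25/(0.41 × 41.5 × 4.013) = 0.07689 kg/m³.
(x−vt)²/(4Dt) = (0.3715)²/(4 × 0.177 × 7.24) = 0.02692; exp(−0.02692) = 0.9734.
C = 0.07689 × 0.9734 = 0.0748 kg/m³.

0.0748 kg/m³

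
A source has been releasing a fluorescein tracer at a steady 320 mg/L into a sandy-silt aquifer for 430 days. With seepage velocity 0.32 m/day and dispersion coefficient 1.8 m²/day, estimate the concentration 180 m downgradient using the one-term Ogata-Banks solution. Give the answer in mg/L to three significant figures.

For a continuous step input, C/C₀ ≈ ½·erfc((x−vt)/(2√(Dt))).
vt = 0.32 × 430 = 137.6 m and 2√(Dt) = 2√(1.8 × 430) = 55.64 m.
Argument (x−vt)/(2√(Dt)) = (180 − 137.6)/55.64 = 0.7620; ½·erfc(0.7620) = 0.1406.
C = 320 × 0.1406 = 45.0 mg/L.

45.0 mg/L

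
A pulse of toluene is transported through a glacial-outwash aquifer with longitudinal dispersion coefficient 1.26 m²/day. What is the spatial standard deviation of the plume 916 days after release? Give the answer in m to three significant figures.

48.0 m

Dispersive spreading gives a Gaussian with σ² = 2Dt; advection only shifts the center.
σ = √(2 × 1.26 × 916) = 48.0 m.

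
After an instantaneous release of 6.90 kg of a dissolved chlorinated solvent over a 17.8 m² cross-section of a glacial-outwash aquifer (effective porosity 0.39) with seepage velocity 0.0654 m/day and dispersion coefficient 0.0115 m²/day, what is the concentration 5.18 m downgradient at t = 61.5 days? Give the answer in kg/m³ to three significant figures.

For an instantaneous plane source, C(x,t) = M/(n_e·A·√(4πDt)) · exp(−(x−vt)²/(4Dt)), with n_e·A the pore (flow) area.
Plume center vt = 0.0654 × 61.5 = 4.0221 m, so the well at 5.18 m is 1.1579 m downgradient of the peak.
√(4πDt) = 2.981 m, giving peak height M/(n_e·A·√(4πDt)) = 6.90/(0.39 × 17.8 × 2.981) = 0.3334 kg/m³.
(x−vt)²/(4Dt) = (1.1579)²/(4 × 0.0115 × 61.5) = 0.4739; exp(−0.4739) = 0.6226.
C = 0.3334 × 0.6226 = 0.208 kg/m³.

0.208 kg/m³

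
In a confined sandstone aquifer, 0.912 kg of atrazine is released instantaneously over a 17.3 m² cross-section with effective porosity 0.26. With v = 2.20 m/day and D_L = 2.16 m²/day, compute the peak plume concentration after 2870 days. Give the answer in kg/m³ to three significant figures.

0.000726 kg/m³

The peak of an instantaneous 1D plume sits at x = vt; there the Gaussian factor is 1 and C_max = M/(n_e·A·√(4πDt)), where n_e·A is the pore area the mass is dissolved in.
√(4πDt) = √(4π × 2.16 × 2870) = 279.1 m, so C_max = 0.912/(0.26 × 17.3 × 279.1) = 0.000726 kg/m³.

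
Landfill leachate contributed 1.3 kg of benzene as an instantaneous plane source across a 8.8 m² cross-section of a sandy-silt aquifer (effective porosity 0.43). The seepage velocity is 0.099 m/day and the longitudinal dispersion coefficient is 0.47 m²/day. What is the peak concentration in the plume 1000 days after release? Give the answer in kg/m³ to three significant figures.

0.00447 kg/m³

The peak of an instantaneous 1D plume sits at x = vt; there the Gaussian factor is 1 and C_max = M/(n_e·A·√(4πDt)), where n_e·A is the pore area the mass is dissolved in.
√(4πDt) = √(4π × 0.47 × 1000) = 76.85 m, so C_max = 1.3/(0.43 × 8.8 × 76.85) = 0.00447 kg/m³.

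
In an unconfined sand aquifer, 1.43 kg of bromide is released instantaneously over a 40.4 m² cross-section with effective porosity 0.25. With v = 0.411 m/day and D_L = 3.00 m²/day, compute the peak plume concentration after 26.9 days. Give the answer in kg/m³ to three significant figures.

0.00445 kg/m³

The peak of an instantaneous 1D plume sits at x = vt; there the Gaussian factor is 1 and C_max = M/(n_e·A·√(4πDt)), where n_e·A is the pore area the mass is dissolved in.
√(4πDt) = √(4π × 3.00 × 26.9) = 31.85 m, so C_max = 1.43/(0.25 × 40.4 × 31.85) = 0.00445 kg/m³.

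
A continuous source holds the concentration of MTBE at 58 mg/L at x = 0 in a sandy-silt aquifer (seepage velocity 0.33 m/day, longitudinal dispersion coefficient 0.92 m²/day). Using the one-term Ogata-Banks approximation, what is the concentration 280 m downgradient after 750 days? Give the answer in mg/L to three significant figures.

For a continuous step input, C/C₀ ≈ ½·erfc((x−vt)/(2√(Dt))).
vt = 0.33 × 750 = 247.5 m and 2√(Dt) = 2√(0.92 × 750) = 52.54 m.
Argument (x−vt)/(2√(Dt)) = (280 − 247.5)/52.54 = 0.6186; ½·erfc(0.6186) = 0.1908.
C = 58 × 0.1908 = 11.1 mg/L.

11.1 mg/L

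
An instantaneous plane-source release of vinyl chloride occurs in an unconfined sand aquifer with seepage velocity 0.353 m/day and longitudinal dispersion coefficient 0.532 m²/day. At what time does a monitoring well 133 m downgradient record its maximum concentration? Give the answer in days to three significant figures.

373 days

For the 1D instantaneous-source solution, setting ∂C/∂t = 0 at fixed x gives v²t² + 2Dt − x² = 0, so t = (√(D² + v²x²) − D)/v².
√(D² + v²x²) = √(0.532² + 0.353² × 133²) = 46.95; v² = 0.124609.
t = (46.95 − 0.532)/0.124609 = 373 days (vs. the pure-advection estimate x/v = 377 d).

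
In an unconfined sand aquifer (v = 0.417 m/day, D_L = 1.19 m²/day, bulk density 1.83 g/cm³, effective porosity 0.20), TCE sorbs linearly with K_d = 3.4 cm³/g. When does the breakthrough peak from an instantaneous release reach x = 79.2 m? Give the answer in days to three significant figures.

5880 days

Retardation factor R = 1 + ρ_b·K_d/n = 1 + 1.83 × 3.4/0.20 = 32.11.
Sorption retards both mechanisms: v_R = v/R = 0.01299 m/day, D_R = D/R = 0.03706 m²/day.
Peak time from v_R²t² + 2D_R t − x² = 0: t = (√(D_R² + v_R²x²) − D_R)/v_R².
√(D_R² + v_R²x²) = √(0.03706² + 0.01299² × 79.2²) = 1.029; v_R² = 0.0001687.
t = (1.029 − 0.03706)/0.0001687 = 5880 days.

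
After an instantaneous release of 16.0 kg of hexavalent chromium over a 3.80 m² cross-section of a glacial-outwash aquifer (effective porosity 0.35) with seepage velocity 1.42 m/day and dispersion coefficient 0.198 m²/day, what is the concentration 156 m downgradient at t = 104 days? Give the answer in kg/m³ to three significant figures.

For an instantaneous plane source, C(x,t) = M/(n_e·A·√(4πDt)) · exp(−(x−vt)²/(4Dt)), with n_e·A the pore (flow) area.
Plume center vt = 1.42 × 104 = 147.68 m, so the well at 156 m is 8.32 m downgradient of the peak.
√(4πDt) = 16.09 m, giving peak height M/(n_e·A·√(4πDt)) = 16.0/(0.35 × 3.80 × 16.09) = 0.7477 kg/m³.
(x−vt)²/(4Dt) = (8.32)²/(4 × 0.198 × 104) = 0.8404; exp(−0.8404) = 0.4315.
C = 0.7477 × 0.4315 = 0.323 kg/m³.

0.323 kg/m³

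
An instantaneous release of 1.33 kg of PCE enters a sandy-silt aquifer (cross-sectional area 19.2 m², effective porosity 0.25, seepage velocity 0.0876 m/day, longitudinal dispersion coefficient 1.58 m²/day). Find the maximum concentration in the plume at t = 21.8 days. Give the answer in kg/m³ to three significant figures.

0.0133 kg/m³

The peak of an instantaneous 1D plume sits at x = vt; there the Gaussian factor is 1 and C_max = M/(n_e·A·√(4πDt)), where n_e·A is the pore area the mass is dissolved in.
√(4πDt) = √(4π × 1.58 × 21.8) = 20.80 m, so C_max = 1.33/(0.25 × 19.2 × 20.80) = 0.0133 kg/m³.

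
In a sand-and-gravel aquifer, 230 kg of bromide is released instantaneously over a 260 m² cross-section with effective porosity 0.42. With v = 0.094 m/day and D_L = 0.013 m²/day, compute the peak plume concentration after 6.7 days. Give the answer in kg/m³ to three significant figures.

2.01 kg/m³

The peak of an instantaneous 1D plume sits at x = vt; there the Gaussian factor is 1 and C_max = M/(n_e·A·√(4πDt)), where n_e·A is the pore area the mass is dissolved in.
√(4πDt) = √(4π × 0.013 × 6.7) = 1.046 m, so C_max = 230/(0.42 × 260 × 1.046) = 2.01 kg/m³.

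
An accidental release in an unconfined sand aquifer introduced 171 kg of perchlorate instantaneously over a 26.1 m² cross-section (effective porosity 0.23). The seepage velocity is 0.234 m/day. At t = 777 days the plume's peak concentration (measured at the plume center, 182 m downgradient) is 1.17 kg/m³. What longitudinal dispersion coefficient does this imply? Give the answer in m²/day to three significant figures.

At the plume center C_max = M/(n_e·A·√(4πDt)), so D = M²/(4πt·(n_e·A·C_max)²).
n_e·A·C_max = 0.23 × 26.1 × 1.17 = 7.024 kg/m.
D = 171²/(4π × 777 × 7.024²) = 0.0607 m²/day.

0.0607 m²/day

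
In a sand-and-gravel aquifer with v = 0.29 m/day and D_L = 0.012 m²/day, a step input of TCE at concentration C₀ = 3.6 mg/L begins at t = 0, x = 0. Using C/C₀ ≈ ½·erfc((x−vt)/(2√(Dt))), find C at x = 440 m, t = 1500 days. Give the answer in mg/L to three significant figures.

For a continuous step input, C/C₀ ≈ ½·erfc((x−vt)/(2√(Dt))).
vt = 0.29 × 1500 = 435 m and 2√(Dt) = 2√(0.012 × 1500) = 8.485 m.
Argument (x−vt)/(2√(Dt)) = (440 − 435)/8.485 = 0.5893; ½·erfc(0.5893) = 0.2023.
C = 3.6 × 0.2023 = 0.728 mg/L.

0.728 mg/L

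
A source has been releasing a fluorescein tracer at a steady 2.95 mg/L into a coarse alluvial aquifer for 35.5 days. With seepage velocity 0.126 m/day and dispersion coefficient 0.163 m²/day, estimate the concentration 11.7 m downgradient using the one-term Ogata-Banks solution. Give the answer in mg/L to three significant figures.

0.0496 mg/L

For a continuous step input, C/C₀ ≈ ½·erfc((x−vt)/(2√(Dt))).
vt = 0.126 × 35.5 = 4.473 m and 2√(Dt) = 2√(0.163 × 35.5) = 4.811 m.
Argument (x−vt)/(2√(Dt)) = (11.7 − 4.473)/4.811 = 1.502; ½·erfc(1.502) = 0.01683.
C = 2.95 × 0.01683 = 0.0496 mg/L.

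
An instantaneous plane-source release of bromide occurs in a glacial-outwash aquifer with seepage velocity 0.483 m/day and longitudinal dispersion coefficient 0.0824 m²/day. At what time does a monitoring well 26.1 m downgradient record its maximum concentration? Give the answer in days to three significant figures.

53.7 days

For the 1D instantaneous-source solution, setting ∂C/∂t = 0 at fixed x gives v²t² + 2Dt − x² = 0, so t = (√(D² + v²x²) − D)/v².
√(D² + v²x²) = √(0.0824² + 0.483² × 26.1²) = 12.61; v² = 0.233289.
t = (12.61 − 0.0824)/0.233289 = 53.7 days (vs. the pure-advection estimate x/v = 54.0 d).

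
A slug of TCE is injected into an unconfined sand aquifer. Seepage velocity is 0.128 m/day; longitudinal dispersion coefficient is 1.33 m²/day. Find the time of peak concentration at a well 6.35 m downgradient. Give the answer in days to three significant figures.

14.0 days

For the 1D instantaneous-source solution, setting ∂C/∂t = 0 at fixed x gives v²t² + 2Dt − x² = 0, so t = (√(D² + v²x²) − D)/v².
√(D² + v²x²) = √(1.33² + 0.128² × 6.35²) = 1.559; v² = 0.016384.
t = (1.559 − 1.33)/0.016384 = 14.0 days (vs. the pure-advection estimate x/v = 49.6 d).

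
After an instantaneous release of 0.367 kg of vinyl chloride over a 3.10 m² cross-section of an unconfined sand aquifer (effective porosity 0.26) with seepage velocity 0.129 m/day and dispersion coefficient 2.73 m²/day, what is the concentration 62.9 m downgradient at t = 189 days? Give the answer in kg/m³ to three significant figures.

For an instantaneous plane source, C(x,t) = M/(n_e·A·√(4πDt)) · exp(−(x−vt)²/(4Dt)), with n_e·A the pore (flow) area.
Plume center vt = 0.129 × 189 = 24.381 m, so the well at 62.9 m is 38.519 m downgradient of the peak.
√(4πDt) = 80.52 m, giving peak height M/(n_e·A·√(4πDt)) = 0.367/(0.26 × 3.10 × 80.52) = 0.005655 kg/m³.
(x−vt)²/(4Dt) = (38.519)²/(4 × 2.73 × 189) = 0.7189; exp(−0.7189) = 0.4873.
C = 0.005655 × 0.4873 = 0.00276 kg/m³.

0.00276 kg/m³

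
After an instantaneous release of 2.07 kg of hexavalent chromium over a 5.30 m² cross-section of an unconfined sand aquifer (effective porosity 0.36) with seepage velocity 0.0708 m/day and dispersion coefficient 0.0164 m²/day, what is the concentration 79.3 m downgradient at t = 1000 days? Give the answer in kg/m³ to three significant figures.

For an instantaneous plane source, C(x,t) = M/(n_e·A·√(4πDt)) · exp(−(x−vt)²/(4Dt)), with n_e·A the pore (flow) area.
Plume center vt = 0.0708 × 1000 = 70.8 m, so the well at 79.3 m is 8.5 m downgradient of the peak.
√(4πDt) = 14.36 m, giving peak height M/(n_e·A·√(4πDt)) = 2.07/(0.36 × 5.30 × 14.36) = 0.07555 kg/m³.
(x−vt)²/(4Dt) = (8.5)²/(4 × 0.0164 × 1000) = 1.101; exp(−1.101) = 0.3325.
C = 0.07555 × 0.3325 = 0.0251 kg/m³.

0.0251 kg/m³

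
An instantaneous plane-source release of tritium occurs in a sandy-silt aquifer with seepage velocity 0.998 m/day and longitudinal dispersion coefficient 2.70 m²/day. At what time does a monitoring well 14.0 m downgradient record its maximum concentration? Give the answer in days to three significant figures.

For the 1D instantaneous-source solution, setting ∂C/∂t = 0 at fixed x gives v²t² + 2Dt − x² = 0, so t = (√(D² + v²x²) − D)/v².
√(D² + v²x²) = √(2.70² + 0.998² × 14.0²) = 14.23; v² = 0.996004.
t = (14.23 − 2.70)/0.996004 = 11.6 days (vs. the pure-advection estimate x/v = 14.0 d).

11.6 days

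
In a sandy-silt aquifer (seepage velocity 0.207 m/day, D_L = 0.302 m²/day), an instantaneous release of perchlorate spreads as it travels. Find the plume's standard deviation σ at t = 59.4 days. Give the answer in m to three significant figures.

5.99 m

Dispersive spreading gives a Gaussian with σ² = 2Dt; advection only shifts the center.
σ = √(2 × 0.302 × 59.4) = 5.99 m.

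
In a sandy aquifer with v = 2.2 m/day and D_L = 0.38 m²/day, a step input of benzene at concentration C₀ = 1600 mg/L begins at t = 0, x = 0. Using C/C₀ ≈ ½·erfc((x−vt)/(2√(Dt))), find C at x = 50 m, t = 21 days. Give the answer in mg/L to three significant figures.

For a continuous step input, C/C₀ ≈ ½·erfc((x−vt)/(2√(Dt))).
vt = 2.2 × 21 = 46.2 m and 2√(Dt) = 2√(0.38 × 21) = 5.650 m.
Argument (x−vt)/(2√(Dt)) = (50 − 46.2)/5.650 = 0.6726; ½·erfc(0.6726) = 0.1708.
C = 1600 × 0.1708 = 273 mg/L.

273 mg/L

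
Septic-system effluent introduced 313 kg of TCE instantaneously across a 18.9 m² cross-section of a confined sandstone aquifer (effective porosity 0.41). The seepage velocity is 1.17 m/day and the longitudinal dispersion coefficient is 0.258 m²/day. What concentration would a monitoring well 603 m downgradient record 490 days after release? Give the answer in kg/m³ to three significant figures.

For an instantaneous plane source, C(x,t) = M/(n_e·A·√(4πDt)) · exp(−(x−vt)²/(4Dt)), with n_e·A the pore (flow) area.
Plume center vt = 1.17 × 490 = 573.3 m, so the well at 603 m is 29.7 m downgradient of the peak.
√(4πDt) = 39.86 m, giving peak height M/(n_e·A·√(4πDt)) = 313/(0.41 × 18.9 × 39.86) = 1.013 kg/m³.
(x−vt)²/(4Dt) = (29.7)²/(4 × 0.258 × 490) = 1.744; exp(−1.744) = 0.1748.
C = 1.013 × 0.1748 = 0.177 kg/m³.

0.177 kg/m³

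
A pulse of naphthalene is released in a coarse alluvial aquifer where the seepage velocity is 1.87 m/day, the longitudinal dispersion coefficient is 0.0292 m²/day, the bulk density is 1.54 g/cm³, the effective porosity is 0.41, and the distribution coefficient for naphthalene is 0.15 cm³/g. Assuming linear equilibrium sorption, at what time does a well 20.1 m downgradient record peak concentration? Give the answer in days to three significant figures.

16.8 days

Retardation factor R = 1 + ρ_b·K_d/n = 1 + 1.54 × 0.15/0.41 = 1.563.
Sorption retards both mechanisms: v_R = v/R = 1.196 m/day, D_R = D/R = 0.01868 m²/day.
Peak time from v_R²t² + 2D_R t − x² = 0: t = (√(D_R² + v_R²x²) − D_R)/v_R².
√(D_R² + v_R²x²) = √(0.01868² + 1.196² × 20.1²) = 24.04; v_R² = 1.430.
t = (24.04 − 0.01868)/1.430 = 16.8 days.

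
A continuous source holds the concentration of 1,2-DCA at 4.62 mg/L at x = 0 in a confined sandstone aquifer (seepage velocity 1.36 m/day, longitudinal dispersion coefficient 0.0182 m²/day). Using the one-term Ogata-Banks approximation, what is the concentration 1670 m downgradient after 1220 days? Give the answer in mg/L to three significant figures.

0.243 mg/L

For a continuous step input, C/C₀ ≈ ½·erfc((x−vt)/(2√(Dt))).
vt = 1.36 × 1220 = 1659.2 m and 2√(Dt) = 2√(0.0182 × 1220) = 9.424 m.
Argument (x−vt)/(2√(Dt)) = (1670 − 1659.2)/9.424 = 1.146; ½·erfc(1.146) = 0.05254.
C = 4.62 × 0.05254 = 0.243 mg/L.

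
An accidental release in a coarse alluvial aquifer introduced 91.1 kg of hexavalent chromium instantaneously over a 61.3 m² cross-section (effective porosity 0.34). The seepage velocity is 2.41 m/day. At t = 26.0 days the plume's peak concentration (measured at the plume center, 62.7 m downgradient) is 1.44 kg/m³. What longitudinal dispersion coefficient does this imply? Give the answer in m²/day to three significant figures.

0.0282 m²/day

At the plume center C_max = M/(n_e·A·√(4πDt)), so D = M²/(4πt·(n_e·A·C_max)²).
n_e·A·C_max = 0.34 × 61.3 × 1.44 = 30.01 kg/m.
D = 91.1²/(4π × 26.0 × 30.01²) = 0.0282 m²/day.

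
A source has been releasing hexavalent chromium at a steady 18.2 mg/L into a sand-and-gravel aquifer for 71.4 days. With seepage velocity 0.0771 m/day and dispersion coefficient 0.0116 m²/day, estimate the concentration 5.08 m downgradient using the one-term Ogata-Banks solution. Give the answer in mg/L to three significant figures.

11.5 mg/L

For a continuous step input, C/C₀ ≈ ½·erfc((x−vt)/(2√(Dt))).
vt = 0.0771 × 71.4 = 5.50494 m and 2√(Dt) = 2√(0.0116 × 71.4) = 1.820 m.
Argument (x−vt)/(2√(Dt)) = (5.08 − 5.50494)/1.820 = -0.2335; ½·erfc(-0.2335) = 0.6294.
C = 18.2 × 0.6294 = 11.5 mg/L.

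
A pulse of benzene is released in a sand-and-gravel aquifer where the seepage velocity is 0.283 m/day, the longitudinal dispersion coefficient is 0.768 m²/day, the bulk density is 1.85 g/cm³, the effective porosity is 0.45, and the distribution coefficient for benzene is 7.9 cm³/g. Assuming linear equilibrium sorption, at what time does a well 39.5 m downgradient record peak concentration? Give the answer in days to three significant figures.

4360 days

Retardation factor R = 1 + ρ_b·K_d/n = 1 + 1.85 × 7.9/0.45 = 33.48.
Sorption retards both mechanisms: v_R = v/R = 0.008453 m/day, D_R = D/R = 0.02294 m²/day.
Peak time from v_R²t² + 2D_R t − x² = 0: t = (√(D_R² + v_R²x²) − D_R)/v_R².
√(D_R² + v_R²x²) = √(0.02294² + 0.008453² × 39.5²) = 0.3347; v_R² = 7.145e-05.
t = (0.3347 − 0.02294)/7.145e-05 = 4360 days.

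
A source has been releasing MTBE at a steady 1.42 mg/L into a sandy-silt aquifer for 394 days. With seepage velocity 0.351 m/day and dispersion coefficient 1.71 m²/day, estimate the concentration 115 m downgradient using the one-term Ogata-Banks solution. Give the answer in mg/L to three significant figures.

For a continuous step input, C/C₀ ≈ ½·erfc((x−vt)/(2√(Dt))).
vt = 0.351 × 394 = 138.294 m and 2√(Dt) = 2√(1.71 × 394) = 51.91 m.
Argument (x−vt)/(2√(Dt)) = (115 − 138.294)/51.91 = -0.4487; ½·erfc(-0.4487) = 0.7371.
C = 1.42 × 0.7371 = 1.05 mg/L.

1.05 mg/L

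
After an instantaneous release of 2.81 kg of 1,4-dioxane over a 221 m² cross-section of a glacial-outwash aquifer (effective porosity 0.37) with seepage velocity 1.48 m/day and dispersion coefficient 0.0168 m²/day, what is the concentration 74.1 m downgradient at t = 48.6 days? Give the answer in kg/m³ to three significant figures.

For an instantaneous plane source, C(x,t) = M/(n_e·A·√(4πDt)) · exp(−(x−vt)²/(4Dt)), with n_e·A the pore (flow) area.
Plume center vt = 1.48 × 48.6 = 71.928 m, so the well at 74.1 m is 2.172 m downgradient of the peak.
√(4πDt) = 3.203 m, giving peak height M/(n_e·A·√(4πDt)) = 2.81/(0.37 × 221 × 3.203) = 0.01073 kg/m³.
(x−vt)²/(4Dt) = (2.172)²/(4 × 0.0168 × 48.6) = 1.444; exp(−1.444) = 0.2360.
C = 0.01073 × 0.2360 = 0.00253 kg/m³.

0.00253 kg/m³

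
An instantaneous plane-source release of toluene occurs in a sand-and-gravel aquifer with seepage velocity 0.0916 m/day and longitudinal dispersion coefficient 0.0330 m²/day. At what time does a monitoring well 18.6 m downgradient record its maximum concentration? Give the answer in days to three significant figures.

For the 1D instantaneous-source solution, setting ∂C/∂t = 0 at fixed x gives v²t² + 2Dt − x² = 0, so t = (√(D² + v²x²) − D)/v².
√(D² + v²x²) = √(0.0330² + 0.0916² × 18.6²) = 1.704; v² = 0.00839056.
t = (1.704 − 0.0330)/0.00839056 = 199 days (vs. the pure-advection estimate x/v = 203 d).

199 days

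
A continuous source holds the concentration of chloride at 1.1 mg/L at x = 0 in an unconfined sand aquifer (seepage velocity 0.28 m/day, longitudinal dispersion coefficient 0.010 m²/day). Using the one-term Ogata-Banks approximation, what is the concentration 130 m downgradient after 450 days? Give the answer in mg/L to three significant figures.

0.100 mg/L

For a continuous step input, C/C₀ ≈ ½·erfc((x−vt)/(2√(Dt))).
vt = 0.28 × 450 = 126 m and 2√(Dt) = 2√(0.010 × 450) = 4.243 m.
Argument (x−vt)/(2√(Dt)) = (130 − 126)/4.243 = 0.9427; ½·erfc(0.9427) = 0.09124.
C = 1.1 × 0.09124 = 0.100 mg/L.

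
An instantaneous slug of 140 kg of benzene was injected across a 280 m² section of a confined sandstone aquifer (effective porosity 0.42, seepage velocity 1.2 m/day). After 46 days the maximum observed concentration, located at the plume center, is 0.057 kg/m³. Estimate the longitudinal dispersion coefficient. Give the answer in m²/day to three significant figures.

At the plume center C_max = M/(n_e·A·√(4πDt)), so D = M²/(4πt·(n_e·A·C_max)²).
n_e·A·C_max = 0.42 × 280 × 0.057 = 6.703 kg/m.
D = 140²/(4π × 46 × 6.703²) = 0.755 m²/day.

0.755 m²/day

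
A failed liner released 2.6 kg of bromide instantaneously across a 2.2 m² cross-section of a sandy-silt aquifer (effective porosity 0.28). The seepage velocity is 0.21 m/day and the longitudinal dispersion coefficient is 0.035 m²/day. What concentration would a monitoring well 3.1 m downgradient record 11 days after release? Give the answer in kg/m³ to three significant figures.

For an instantaneous plane source, C(x,t) = M/(n_e·A·√(4πDt)) · exp(−(x−vt)²/(4Dt)), with n_e·A the pore (flow) area.
Plume center vt = 0.21 × 11 = 2.31 m, so the well at 3.1 m is 0.79 m downgradient of the peak.
√(4πDt) = 2.200 m, giving peak height M/(n_e·A·√(4πDt)) = 2.6/(0.28 × 2.2 × 2.200) = 1.919 kg/m³.
(x−vt)²/(4Dt) = (0.79)²/(4 × 0.035 × 11) = 0.4053; exp(−0.4053) = 0.6668.
C = 1.919 × 0.6668 = 1.28 kg/m³.

1.28 kg/m³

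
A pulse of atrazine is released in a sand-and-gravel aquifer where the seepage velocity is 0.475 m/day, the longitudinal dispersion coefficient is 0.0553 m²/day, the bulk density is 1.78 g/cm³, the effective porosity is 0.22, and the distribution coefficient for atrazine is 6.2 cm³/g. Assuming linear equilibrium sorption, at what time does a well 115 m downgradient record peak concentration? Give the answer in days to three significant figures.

12400 days

Retardation factor R = 1 + ρ_b·K_d/n = 1 + 1.78 × 6.2/0.22 = 51.16.
Sorption retards both mechanisms: v_R = v/R = 0.009285 m/day, D_R = D/R = 0.001081 m²/day.
Peak time from v_R²t² + 2D_R t − x² = 0: t = (√(D_R² + v_R²x²) − D_R)/v_R².
√(D_R² + v_R²x²) = √(0.001081² + 0.009285² × 115²) = 1.068; v_R² = 8.621e-05.
t = (1.068 − 0.001081)/8.621e-05 = 12400 days.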